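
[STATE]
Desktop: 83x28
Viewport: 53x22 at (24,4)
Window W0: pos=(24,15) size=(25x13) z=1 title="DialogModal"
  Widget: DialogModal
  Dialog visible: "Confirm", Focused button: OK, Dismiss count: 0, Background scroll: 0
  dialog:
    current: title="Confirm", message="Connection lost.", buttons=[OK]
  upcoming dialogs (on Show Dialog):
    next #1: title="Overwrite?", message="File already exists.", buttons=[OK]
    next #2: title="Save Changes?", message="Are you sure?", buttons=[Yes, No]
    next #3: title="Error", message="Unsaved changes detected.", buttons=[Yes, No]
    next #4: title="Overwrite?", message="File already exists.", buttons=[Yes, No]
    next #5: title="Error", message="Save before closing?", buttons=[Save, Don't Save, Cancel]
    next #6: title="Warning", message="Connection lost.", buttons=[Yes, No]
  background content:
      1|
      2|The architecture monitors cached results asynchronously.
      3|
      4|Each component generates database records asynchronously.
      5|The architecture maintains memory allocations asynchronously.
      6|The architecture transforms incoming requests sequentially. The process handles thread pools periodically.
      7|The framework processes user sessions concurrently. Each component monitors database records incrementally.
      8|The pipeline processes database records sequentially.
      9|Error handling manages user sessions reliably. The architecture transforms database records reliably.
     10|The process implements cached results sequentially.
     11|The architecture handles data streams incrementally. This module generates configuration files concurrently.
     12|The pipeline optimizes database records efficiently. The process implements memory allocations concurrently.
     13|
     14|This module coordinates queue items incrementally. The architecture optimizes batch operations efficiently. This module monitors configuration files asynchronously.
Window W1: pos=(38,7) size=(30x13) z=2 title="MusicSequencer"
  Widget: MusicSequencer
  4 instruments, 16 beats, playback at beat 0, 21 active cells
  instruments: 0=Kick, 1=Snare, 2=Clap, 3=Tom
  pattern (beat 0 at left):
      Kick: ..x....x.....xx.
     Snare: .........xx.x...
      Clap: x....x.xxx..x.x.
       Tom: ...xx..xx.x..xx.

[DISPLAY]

                                                     
                                                     
                                                     
              ┏━━━━━━━━━━━━━━━━━━━━━━━━━━━━┓         
              ┃ MusicSequencer             ┃         
              ┠────────────────────────────┨         
              ┃      ▼123456789012345      ┃         
              ┃  Kick··█····█·····██·      ┃         
              ┃ Snare·········██·█···      ┃         
              ┃  Clap█····█·███··█·█·      ┃         
              ┃   Tom···██··██·█··██·      ┃         
┏━━━━━━━━━━━━━┃                            ┃         
┃ DialogModal ┃                            ┃         
┠─────────────┃                            ┃         
┃             ┃                            ┃         
┃The architect┗━━━━━━━━━━━━━━━━━━━━━━━━━━━━┛         
┃  ┌─────────────────┐  ┃                            
┃Ea│     Confirm     │te┃                            
┃Th│ Connection lost.│ta┃                            
┃Th│       [OK]      │sf┃                            
┃Th└─────────────────┘es┃                            
┃The pipeline processes ┃                            


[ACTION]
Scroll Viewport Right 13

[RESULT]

                                                     
                                                     
                                                     
        ┏━━━━━━━━━━━━━━━━━━━━━━━━━━━━┓               
        ┃ MusicSequencer             ┃               
        ┠────────────────────────────┨               
        ┃      ▼123456789012345      ┃               
        ┃  Kick··█····█·····██·      ┃               
        ┃ Snare·········██·█···      ┃               
        ┃  Clap█····█·███··█·█·      ┃               
        ┃   Tom···██··██·█··██·      ┃               
━━━━━━━━┃                            ┃               
ogModal ┃                            ┃               
────────┃                            ┃               
        ┃                            ┃               
rchitect┗━━━━━━━━━━━━━━━━━━━━━━━━━━━━┛               
───────────────┐  ┃                                  
   Confirm     │te┃                                  
onnection lost.│ta┃                                  
     [OK]      │sf┃                                  
───────────────┘es┃                                  
ipeline processes ┃                                  


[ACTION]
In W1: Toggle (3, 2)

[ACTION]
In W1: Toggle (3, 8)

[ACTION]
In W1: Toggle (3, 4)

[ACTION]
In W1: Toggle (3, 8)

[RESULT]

                                                     
                                                     
                                                     
        ┏━━━━━━━━━━━━━━━━━━━━━━━━━━━━┓               
        ┃ MusicSequencer             ┃               
        ┠────────────────────────────┨               
        ┃      ▼123456789012345      ┃               
        ┃  Kick··█····█·····██·      ┃               
        ┃ Snare·········██·█···      ┃               
        ┃  Clap█····█·███··█·█·      ┃               
        ┃   Tom··██···██·█··██·      ┃               
━━━━━━━━┃                            ┃               
ogModal ┃                            ┃               
────────┃                            ┃               
        ┃                            ┃               
rchitect┗━━━━━━━━━━━━━━━━━━━━━━━━━━━━┛               
───────────────┐  ┃                                  
   Confirm     │te┃                                  
onnection lost.│ta┃                                  
     [OK]      │sf┃                                  
───────────────┘es┃                                  
ipeline processes ┃                                  


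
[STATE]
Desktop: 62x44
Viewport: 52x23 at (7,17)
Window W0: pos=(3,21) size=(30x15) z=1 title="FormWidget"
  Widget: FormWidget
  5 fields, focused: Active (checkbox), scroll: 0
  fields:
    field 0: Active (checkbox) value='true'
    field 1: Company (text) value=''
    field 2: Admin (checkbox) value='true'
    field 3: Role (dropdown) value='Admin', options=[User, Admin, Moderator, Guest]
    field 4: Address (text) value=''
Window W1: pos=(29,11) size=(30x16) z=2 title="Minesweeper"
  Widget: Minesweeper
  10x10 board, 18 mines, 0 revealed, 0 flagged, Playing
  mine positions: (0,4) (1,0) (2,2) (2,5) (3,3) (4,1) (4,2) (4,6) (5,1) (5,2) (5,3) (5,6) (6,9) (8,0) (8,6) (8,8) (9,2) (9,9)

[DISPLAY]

                      ┃■■■■■■■■■■                  ┃
                      ┃■■■■■■■■■■                  ┃
                      ┃■■■■■■■■■■                  ┃
                      ┃■■■■■■■■■■                  ┃
━━━━━━━━━━━━━━━━━━━━━━┃■■■■■■■■■■                  ┃
rmWidget              ┃■■■■■■■■■■                  ┃
──────────────────────┃■■■■■■■■■■                  ┃
ctive:     [x]        ┃                            ┃
ompany:    [          ┃                            ┃
dmin:      [x]        ┗━━━━━━━━━━━━━━━━━━━━━━━━━━━━┛
ole:       [Admin      ▼]┃                          
ddress:    [            ]┃                          
                         ┃                          
                         ┃                          
                         ┃                          
                         ┃                          
                         ┃                          
                         ┃                          
━━━━━━━━━━━━━━━━━━━━━━━━━┛                          
                                                    
                                                    
                                                    
                                                    


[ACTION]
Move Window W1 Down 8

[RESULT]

                                                    
                                                    
                      ┏━━━━━━━━━━━━━━━━━━━━━━━━━━━━┓
                      ┃ Minesweeper                ┃
━━━━━━━━━━━━━━━━━━━━━━┠────────────────────────────┨
rmWidget              ┃■■■■■■■■■■                  ┃
──────────────────────┃■■■■■■■■■■                  ┃
ctive:     [x]        ┃■■■■■■■■■■                  ┃
ompany:    [          ┃■■■■■■■■■■                  ┃
dmin:      [x]        ┃■■■■■■■■■■                  ┃
ole:       [Admin     ┃■■■■■■■■■■                  ┃
ddress:    [          ┃■■■■■■■■■■                  ┃
                      ┃■■■■■■■■■■                  ┃
                      ┃■■■■■■■■■■                  ┃
                      ┃■■■■■■■■■■                  ┃
                      ┃                            ┃
                      ┃                            ┃
                      ┗━━━━━━━━━━━━━━━━━━━━━━━━━━━━┛
━━━━━━━━━━━━━━━━━━━━━━━━━┛                          
                                                    
                                                    
                                                    
                                                    


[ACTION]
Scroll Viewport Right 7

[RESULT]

                                                    
                                                    
                   ┏━━━━━━━━━━━━━━━━━━━━━━━━━━━━┓   
                   ┃ Minesweeper                ┃   
━━━━━━━━━━━━━━━━━━━┠────────────────────────────┨   
idget              ┃■■■■■■■■■■                  ┃   
───────────────────┃■■■■■■■■■■                  ┃   
ve:     [x]        ┃■■■■■■■■■■                  ┃   
any:    [          ┃■■■■■■■■■■                  ┃   
n:      [x]        ┃■■■■■■■■■■                  ┃   
:       [Admin     ┃■■■■■■■■■■                  ┃   
ess:    [          ┃■■■■■■■■■■                  ┃   
                   ┃■■■■■■■■■■                  ┃   
                   ┃■■■■■■■■■■                  ┃   
                   ┃■■■■■■■■■■                  ┃   
                   ┃                            ┃   
                   ┃                            ┃   
                   ┗━━━━━━━━━━━━━━━━━━━━━━━━━━━━┛   
━━━━━━━━━━━━━━━━━━━━━━┛                             
                                                    
                                                    
                                                    
                                                    


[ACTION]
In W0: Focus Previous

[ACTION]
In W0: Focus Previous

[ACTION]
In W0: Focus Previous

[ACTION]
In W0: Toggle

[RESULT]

                                                    
                                                    
                   ┏━━━━━━━━━━━━━━━━━━━━━━━━━━━━┓   
                   ┃ Minesweeper                ┃   
━━━━━━━━━━━━━━━━━━━┠────────────────────────────┨   
idget              ┃■■■■■■■■■■                  ┃   
───────────────────┃■■■■■■■■■■                  ┃   
ve:     [x]        ┃■■■■■■■■■■                  ┃   
any:    [          ┃■■■■■■■■■■                  ┃   
n:      [ ]        ┃■■■■■■■■■■                  ┃   
:       [Admin     ┃■■■■■■■■■■                  ┃   
ess:    [          ┃■■■■■■■■■■                  ┃   
                   ┃■■■■■■■■■■                  ┃   
                   ┃■■■■■■■■■■                  ┃   
                   ┃■■■■■■■■■■                  ┃   
                   ┃                            ┃   
                   ┃                            ┃   
                   ┗━━━━━━━━━━━━━━━━━━━━━━━━━━━━┛   
━━━━━━━━━━━━━━━━━━━━━━┛                             
                                                    
                                                    
                                                    
                                                    


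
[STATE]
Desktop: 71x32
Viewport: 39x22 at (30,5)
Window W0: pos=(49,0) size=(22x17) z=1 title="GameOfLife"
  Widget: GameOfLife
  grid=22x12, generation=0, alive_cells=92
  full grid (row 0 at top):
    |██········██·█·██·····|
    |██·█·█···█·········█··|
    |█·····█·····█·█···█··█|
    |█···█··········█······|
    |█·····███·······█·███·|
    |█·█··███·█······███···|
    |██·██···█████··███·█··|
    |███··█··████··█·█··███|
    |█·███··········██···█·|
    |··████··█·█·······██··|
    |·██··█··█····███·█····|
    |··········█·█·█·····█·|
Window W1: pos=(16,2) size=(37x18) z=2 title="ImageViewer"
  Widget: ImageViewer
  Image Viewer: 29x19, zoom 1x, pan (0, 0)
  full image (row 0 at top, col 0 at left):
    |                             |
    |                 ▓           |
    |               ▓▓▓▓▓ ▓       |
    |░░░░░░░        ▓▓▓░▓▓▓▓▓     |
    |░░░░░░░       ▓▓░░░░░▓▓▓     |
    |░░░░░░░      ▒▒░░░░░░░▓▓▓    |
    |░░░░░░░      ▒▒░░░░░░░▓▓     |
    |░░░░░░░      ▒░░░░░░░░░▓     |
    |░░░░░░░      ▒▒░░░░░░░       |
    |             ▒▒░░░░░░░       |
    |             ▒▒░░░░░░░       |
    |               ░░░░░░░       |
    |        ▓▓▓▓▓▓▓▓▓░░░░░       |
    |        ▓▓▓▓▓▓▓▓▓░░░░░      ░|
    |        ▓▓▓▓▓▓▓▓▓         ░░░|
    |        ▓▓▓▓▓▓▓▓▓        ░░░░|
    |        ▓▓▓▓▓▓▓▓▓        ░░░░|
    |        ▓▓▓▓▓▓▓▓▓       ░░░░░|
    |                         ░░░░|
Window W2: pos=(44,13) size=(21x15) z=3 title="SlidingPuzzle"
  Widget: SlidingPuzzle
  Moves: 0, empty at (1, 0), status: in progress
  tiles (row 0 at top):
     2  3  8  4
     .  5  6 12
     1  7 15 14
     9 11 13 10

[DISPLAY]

                      ┃·█···█·········█
    ▓                 ┃··█·····█·█···█·
  ▓▓▓▓▓ ▓             ┃█··········█····
  ▓▓▓░▓▓▓▓▓           ┃··███·······█·██
 ▓▓░░░░░▓▓▓           ┃·███·█······███·
▒▒░░░░░░░▓▓▓          ┃█···█████··███·█
▒▒░░░░░░░▓▓           ┃·█··████··█·█··█
▒░░░░░░░░░▓           ┃█··········██···
▒▒░░░░░░░     ┏━━━━━━━━━━━━━━━━━━━┓··██
▒▒░░░░░░░     ┃ SlidingPuzzle     ┃·█··
▒▒░░░░░░░     ┠───────────────────┨····
  ░░░░░░░     ┃┌────┬────┬────┬───┃━━━━
▓▓▓▓░░░░░     ┃│  2 │  3 │  8 │  4┃    
▓▓▓▓░░░░░     ┃├────┼────┼────┼───┃    
━━━━━━━━━━━━━━┃│    │  5 │  6 │ 12┃    
              ┃├────┼────┼────┼───┃    
              ┃│  1 │  7 │ 15 │ 14┃    
              ┃├────┼────┼────┼───┃    
              ┃│  9 │ 11 │ 13 │ 10┃    
              ┃└────┴────┴────┴───┃    
              ┃Moves: 0           ┃    
              ┃                   ┃    


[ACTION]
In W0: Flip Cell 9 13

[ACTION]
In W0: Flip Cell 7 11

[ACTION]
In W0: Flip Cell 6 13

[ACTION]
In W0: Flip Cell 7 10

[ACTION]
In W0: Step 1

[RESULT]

                      ┃······██████····
    ▓                 ┃██··············
  ▓▓▓▓▓ ▓             ┃·██········█·██·
  ▓▓▓░▓▓▓▓▓           ┃····█······██·██
 ▓▓░░░░░▓▓▓           ┃██·····██·······
▒▒░░░░░░░▓▓▓          ┃█······████····█
▒▒░░░░░░░▓▓           ┃·█··█··████···██
▒░░░░░░░░░▓           ┃····█·····█████·
▒▒░░░░░░░     ┏━━━━━━━━━━━━━━━━━━━┓·███
▒▒░░░░░░░     ┃ SlidingPuzzle     ┃··██
▒▒░░░░░░░     ┠───────────────────┨····
  ░░░░░░░     ┃┌────┬────┬────┬───┃━━━━
▓▓▓▓░░░░░     ┃│  2 │  3 │  8 │  4┃    
▓▓▓▓░░░░░     ┃├────┼────┼────┼───┃    
━━━━━━━━━━━━━━┃│    │  5 │  6 │ 12┃    
              ┃├────┼────┼────┼───┃    
              ┃│  1 │  7 │ 15 │ 14┃    
              ┃├────┼────┼────┼───┃    
              ┃│  9 │ 11 │ 13 │ 10┃    
              ┃└────┴────┴────┴───┃    
              ┃Moves: 0           ┃    
              ┃                   ┃    


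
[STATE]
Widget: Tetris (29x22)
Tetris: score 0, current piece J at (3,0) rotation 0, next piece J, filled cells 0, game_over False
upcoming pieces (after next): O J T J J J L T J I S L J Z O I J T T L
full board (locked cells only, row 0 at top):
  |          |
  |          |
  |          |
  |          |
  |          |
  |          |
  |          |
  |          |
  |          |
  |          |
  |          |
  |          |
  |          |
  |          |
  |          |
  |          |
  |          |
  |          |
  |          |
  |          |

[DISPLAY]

   █      │Next:             
   ███    │█                 
          │███               
          │                  
          │                  
          │                  
          │Score:            
          │0                 
          │                  
          │                  
          │                  
          │                  
          │                  
          │                  
          │                  
          │                  
          │                  
          │                  
          │                  
          │                  
          │                  
          │                  


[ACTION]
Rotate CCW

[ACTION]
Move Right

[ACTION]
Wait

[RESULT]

          │Next:             
     █    │█                 
     █    │███               
    ██    │                  
          │                  
          │                  
          │Score:            
          │0                 
          │                  
          │                  
          │                  
          │                  
          │                  
          │                  
          │                  
          │                  
          │                  
          │                  
          │                  
          │                  
          │                  
          │                  


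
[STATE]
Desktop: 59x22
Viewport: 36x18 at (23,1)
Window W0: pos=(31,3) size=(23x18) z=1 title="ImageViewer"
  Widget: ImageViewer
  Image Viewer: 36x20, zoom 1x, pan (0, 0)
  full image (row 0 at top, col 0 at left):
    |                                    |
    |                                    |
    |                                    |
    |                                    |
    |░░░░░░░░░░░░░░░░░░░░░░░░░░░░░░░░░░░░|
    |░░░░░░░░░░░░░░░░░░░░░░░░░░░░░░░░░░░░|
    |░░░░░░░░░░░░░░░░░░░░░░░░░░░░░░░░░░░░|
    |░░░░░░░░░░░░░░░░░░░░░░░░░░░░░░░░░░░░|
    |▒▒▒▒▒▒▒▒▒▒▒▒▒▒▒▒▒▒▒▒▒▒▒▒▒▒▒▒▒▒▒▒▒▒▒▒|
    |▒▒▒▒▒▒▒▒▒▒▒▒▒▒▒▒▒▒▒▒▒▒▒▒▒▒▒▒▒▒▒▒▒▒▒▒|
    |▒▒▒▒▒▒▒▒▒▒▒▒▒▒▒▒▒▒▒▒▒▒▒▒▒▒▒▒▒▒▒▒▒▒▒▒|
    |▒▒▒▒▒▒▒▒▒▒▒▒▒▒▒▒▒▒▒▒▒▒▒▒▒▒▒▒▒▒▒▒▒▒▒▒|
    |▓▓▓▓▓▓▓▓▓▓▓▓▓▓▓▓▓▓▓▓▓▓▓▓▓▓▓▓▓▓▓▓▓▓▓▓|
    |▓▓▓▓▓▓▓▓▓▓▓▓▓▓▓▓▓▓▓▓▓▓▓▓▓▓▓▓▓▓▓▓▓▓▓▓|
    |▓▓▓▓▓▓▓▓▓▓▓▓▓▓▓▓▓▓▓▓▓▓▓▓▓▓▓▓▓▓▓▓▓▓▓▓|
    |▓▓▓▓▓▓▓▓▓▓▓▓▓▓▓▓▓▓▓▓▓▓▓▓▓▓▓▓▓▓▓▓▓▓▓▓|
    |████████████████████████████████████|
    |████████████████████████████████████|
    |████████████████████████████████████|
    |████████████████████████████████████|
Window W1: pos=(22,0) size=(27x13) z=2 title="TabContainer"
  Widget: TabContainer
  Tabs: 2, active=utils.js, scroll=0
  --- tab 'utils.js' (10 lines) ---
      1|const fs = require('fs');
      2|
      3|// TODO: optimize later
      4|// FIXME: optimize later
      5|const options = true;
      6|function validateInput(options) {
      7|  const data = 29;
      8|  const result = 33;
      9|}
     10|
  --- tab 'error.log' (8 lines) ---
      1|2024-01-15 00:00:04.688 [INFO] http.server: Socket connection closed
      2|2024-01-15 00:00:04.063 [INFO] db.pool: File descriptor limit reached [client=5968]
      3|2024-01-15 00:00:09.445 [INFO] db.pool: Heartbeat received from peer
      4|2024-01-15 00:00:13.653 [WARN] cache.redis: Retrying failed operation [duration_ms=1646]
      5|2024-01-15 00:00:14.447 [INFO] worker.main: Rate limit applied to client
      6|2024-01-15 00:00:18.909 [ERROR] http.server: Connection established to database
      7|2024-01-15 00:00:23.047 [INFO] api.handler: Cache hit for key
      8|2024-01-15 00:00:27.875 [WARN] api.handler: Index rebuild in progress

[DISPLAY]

 TabContainer            ┃          
─────────────────────────┨          
[utils.js]│ error.log    ┃━━━━┓     
─────────────────────────┃    ┃     
const fs = require('fs');┃────┨     
                         ┃    ┃     
// TODO: optimize later  ┃    ┃     
// FIXME: optimize later ┃    ┃     
const options = true;    ┃    ┃     
function validateInput(op┃░░░░┃     
  const data = 29;       ┃░░░░┃     
━━━━━━━━━━━━━━━━━━━━━━━━━┛░░░░┃     
        ┃░░░░░░░░░░░░░░░░░░░░░┃     
        ┃▒▒▒▒▒▒▒▒▒▒▒▒▒▒▒▒▒▒▒▒▒┃     
        ┃▒▒▒▒▒▒▒▒▒▒▒▒▒▒▒▒▒▒▒▒▒┃     
        ┃▒▒▒▒▒▒▒▒▒▒▒▒▒▒▒▒▒▒▒▒▒┃     
        ┃▒▒▒▒▒▒▒▒▒▒▒▒▒▒▒▒▒▒▒▒▒┃     
        ┃▓▓▓▓▓▓▓▓▓▓▓▓▓▓▓▓▓▓▓▓▓┃     


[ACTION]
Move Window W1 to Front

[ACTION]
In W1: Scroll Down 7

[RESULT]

 TabContainer            ┃          
─────────────────────────┨          
[utils.js]│ error.log    ┃━━━━┓     
─────────────────────────┃    ┃     
  const result = 33;     ┃────┨     
}                        ┃    ┃     
                         ┃    ┃     
                         ┃    ┃     
                         ┃    ┃     
                         ┃░░░░┃     
                         ┃░░░░┃     
━━━━━━━━━━━━━━━━━━━━━━━━━┛░░░░┃     
        ┃░░░░░░░░░░░░░░░░░░░░░┃     
        ┃▒▒▒▒▒▒▒▒▒▒▒▒▒▒▒▒▒▒▒▒▒┃     
        ┃▒▒▒▒▒▒▒▒▒▒▒▒▒▒▒▒▒▒▒▒▒┃     
        ┃▒▒▒▒▒▒▒▒▒▒▒▒▒▒▒▒▒▒▒▒▒┃     
        ┃▒▒▒▒▒▒▒▒▒▒▒▒▒▒▒▒▒▒▒▒▒┃     
        ┃▓▓▓▓▓▓▓▓▓▓▓▓▓▓▓▓▓▓▓▓▓┃     


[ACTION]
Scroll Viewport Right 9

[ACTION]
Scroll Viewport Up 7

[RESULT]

━━━━━━━━━━━━━━━━━━━━━━━━━┓          
 TabContainer            ┃          
─────────────────────────┨          
[utils.js]│ error.log    ┃━━━━┓     
─────────────────────────┃    ┃     
  const result = 33;     ┃────┨     
}                        ┃    ┃     
                         ┃    ┃     
                         ┃    ┃     
                         ┃    ┃     
                         ┃░░░░┃     
                         ┃░░░░┃     
━━━━━━━━━━━━━━━━━━━━━━━━━┛░░░░┃     
        ┃░░░░░░░░░░░░░░░░░░░░░┃     
        ┃▒▒▒▒▒▒▒▒▒▒▒▒▒▒▒▒▒▒▒▒▒┃     
        ┃▒▒▒▒▒▒▒▒▒▒▒▒▒▒▒▒▒▒▒▒▒┃     
        ┃▒▒▒▒▒▒▒▒▒▒▒▒▒▒▒▒▒▒▒▒▒┃     
        ┃▒▒▒▒▒▒▒▒▒▒▒▒▒▒▒▒▒▒▒▒▒┃     


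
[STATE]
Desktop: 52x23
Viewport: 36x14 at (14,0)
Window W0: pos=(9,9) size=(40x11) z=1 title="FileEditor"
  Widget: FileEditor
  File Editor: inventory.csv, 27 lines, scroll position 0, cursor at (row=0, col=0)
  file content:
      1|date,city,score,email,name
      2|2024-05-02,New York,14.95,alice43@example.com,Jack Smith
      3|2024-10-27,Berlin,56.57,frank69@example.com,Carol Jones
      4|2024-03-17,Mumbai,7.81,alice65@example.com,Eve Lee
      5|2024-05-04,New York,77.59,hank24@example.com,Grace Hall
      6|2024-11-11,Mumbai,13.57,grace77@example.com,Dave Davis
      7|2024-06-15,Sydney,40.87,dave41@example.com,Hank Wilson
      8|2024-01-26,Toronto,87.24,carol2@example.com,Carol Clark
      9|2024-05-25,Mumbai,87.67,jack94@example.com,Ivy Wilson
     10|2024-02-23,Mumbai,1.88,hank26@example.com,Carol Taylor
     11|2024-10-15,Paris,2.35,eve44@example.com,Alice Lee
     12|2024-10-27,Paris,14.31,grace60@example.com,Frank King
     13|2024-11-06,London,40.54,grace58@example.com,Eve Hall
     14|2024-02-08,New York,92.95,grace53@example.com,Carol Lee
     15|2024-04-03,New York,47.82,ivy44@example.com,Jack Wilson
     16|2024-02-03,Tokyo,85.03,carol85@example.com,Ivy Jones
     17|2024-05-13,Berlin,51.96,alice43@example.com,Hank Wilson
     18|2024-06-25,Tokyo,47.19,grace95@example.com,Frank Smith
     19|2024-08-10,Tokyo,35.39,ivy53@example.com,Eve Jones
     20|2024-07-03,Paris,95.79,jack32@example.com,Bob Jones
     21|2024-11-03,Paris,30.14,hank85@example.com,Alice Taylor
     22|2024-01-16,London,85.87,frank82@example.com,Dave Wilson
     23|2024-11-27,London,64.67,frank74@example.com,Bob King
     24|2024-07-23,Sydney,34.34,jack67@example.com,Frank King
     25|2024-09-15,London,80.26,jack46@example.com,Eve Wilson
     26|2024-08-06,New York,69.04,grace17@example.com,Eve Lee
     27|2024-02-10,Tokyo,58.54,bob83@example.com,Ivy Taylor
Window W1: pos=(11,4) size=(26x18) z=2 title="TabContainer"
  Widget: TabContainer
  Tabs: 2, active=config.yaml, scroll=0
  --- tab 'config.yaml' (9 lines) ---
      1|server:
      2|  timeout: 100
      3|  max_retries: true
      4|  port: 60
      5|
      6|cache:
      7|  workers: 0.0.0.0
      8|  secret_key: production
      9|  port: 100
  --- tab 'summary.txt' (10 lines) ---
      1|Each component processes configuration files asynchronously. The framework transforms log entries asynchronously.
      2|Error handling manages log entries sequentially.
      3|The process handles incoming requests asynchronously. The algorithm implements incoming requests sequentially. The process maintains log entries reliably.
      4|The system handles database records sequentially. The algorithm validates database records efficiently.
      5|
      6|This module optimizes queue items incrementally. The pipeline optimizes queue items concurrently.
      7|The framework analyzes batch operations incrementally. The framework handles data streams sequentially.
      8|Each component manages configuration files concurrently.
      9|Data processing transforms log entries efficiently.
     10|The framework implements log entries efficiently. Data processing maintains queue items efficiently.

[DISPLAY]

                                    
                                    
                                    
                                    
━━━━━━━━━━━━━━━━━━━━━━┓             
abContainer           ┃             
──────────────────────┨             
onfig.yaml]│ summary.t┃             
──────────────────────┃             
rver:                 ┃━━━━━━━━━━━┓ 
timeout: 100          ┃           ┃ 
max_retries: true     ┃───────────┨ 
port: 60              ┃          ▲┃ 
                      ┃lice43@exa█┃ 


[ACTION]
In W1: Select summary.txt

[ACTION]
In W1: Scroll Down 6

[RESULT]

                                    
                                    
                                    
                                    
━━━━━━━━━━━━━━━━━━━━━━┓             
abContainer           ┃             
──────────────────────┨             
onfig.yaml │[summary.t┃             
──────────────────────┃             
e framework analyzes b┃━━━━━━━━━━━┓ 
ch component manages c┃           ┃ 
ta processing transfor┃───────────┨ 
e framework implements┃          ▲┃ 
                      ┃lice43@exa█┃ 


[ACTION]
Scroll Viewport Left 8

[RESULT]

                                    
                                    
                                    
                                    
     ┏━━━━━━━━━━━━━━━━━━━━━━━━┓     
     ┃ TabContainer           ┃     
     ┠────────────────────────┨     
     ┃ config.yaml │[summary.t┃     
     ┃────────────────────────┃     
   ┏━┃The framework analyzes b┃━━━━━
   ┃ ┃Each component manages c┃     
   ┠─┃Data processing transfor┃─────
   ┃█┃The framework implements┃     
   ┃2┃                        ┃lice4


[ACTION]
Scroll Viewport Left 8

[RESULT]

                                    
                                    
                                    
                                    
           ┏━━━━━━━━━━━━━━━━━━━━━━━━
           ┃ TabContainer           
           ┠────────────────────────
           ┃ config.yaml │[summary.t
           ┃────────────────────────
         ┏━┃The framework analyzes b
         ┃ ┃Each component manages c
         ┠─┃Data processing transfor
         ┃█┃The framework implements
         ┃2┃                        


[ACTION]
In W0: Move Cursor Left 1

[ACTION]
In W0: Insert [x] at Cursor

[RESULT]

                                    
                                    
                                    
                                    
           ┏━━━━━━━━━━━━━━━━━━━━━━━━
           ┃ TabContainer           
           ┠────────────────────────
           ┃ config.yaml │[summary.t
           ┃────────────────────────
         ┏━┃The framework analyzes b
         ┃ ┃Each component manages c
         ┠─┃Data processing transfor
         ┃x┃The framework implements
         ┃2┃                        


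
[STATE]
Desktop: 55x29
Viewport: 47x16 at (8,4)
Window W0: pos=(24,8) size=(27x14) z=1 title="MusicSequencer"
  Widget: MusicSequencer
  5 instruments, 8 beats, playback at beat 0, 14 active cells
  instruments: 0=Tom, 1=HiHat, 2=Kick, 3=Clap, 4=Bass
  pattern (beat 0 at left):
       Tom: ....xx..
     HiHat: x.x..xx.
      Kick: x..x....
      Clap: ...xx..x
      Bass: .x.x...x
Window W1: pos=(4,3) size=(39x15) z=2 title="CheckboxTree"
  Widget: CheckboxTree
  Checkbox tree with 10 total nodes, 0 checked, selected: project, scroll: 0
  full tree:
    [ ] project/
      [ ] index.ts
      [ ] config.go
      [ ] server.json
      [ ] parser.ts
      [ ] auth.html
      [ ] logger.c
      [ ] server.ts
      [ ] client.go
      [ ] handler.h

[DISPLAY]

eckboxTree                        ┃            
──────────────────────────────────┨            
] project/                        ┃            
[ ] index.ts                      ┃            
[ ] config.go                     ┃━━━━━━━┓    
[ ] server.json                   ┃       ┃    
[ ] parser.ts                     ┃───────┨    
[ ] auth.html                     ┃       ┃    
[ ] logger.c                      ┃       ┃    
[ ] server.ts                     ┃       ┃    
[ ] client.go                     ┃       ┃    
[ ] handler.h                     ┃       ┃    
                                  ┃       ┃    
━━━━━━━━━━━━━━━━━━━━━━━━━━━━━━━━━━┛       ┃    
                ┃                         ┃    
                ┃                         ┃    


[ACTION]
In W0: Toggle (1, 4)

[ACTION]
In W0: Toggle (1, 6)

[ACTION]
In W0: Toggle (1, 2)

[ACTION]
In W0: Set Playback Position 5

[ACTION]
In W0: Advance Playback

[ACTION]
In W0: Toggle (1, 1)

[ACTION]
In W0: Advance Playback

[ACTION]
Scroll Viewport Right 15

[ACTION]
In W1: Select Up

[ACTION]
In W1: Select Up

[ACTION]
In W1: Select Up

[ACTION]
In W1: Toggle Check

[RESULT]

eckboxTree                        ┃            
──────────────────────────────────┨            
] project/                        ┃            
[x] index.ts                      ┃            
[x] config.go                     ┃━━━━━━━┓    
[x] server.json                   ┃       ┃    
[x] parser.ts                     ┃───────┨    
[x] auth.html                     ┃       ┃    
[x] logger.c                      ┃       ┃    
[x] server.ts                     ┃       ┃    
[x] client.go                     ┃       ┃    
[x] handler.h                     ┃       ┃    
                                  ┃       ┃    
━━━━━━━━━━━━━━━━━━━━━━━━━━━━━━━━━━┛       ┃    
                ┃                         ┃    
                ┃                         ┃    


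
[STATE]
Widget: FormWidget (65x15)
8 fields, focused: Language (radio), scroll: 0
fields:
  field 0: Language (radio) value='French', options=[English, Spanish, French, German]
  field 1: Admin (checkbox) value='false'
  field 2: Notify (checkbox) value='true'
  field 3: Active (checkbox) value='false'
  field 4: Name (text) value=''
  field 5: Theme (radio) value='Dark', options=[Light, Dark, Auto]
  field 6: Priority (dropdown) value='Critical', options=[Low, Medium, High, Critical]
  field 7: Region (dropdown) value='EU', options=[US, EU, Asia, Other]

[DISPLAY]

> Language:   ( ) English  ( ) Spanish  (●) French  ( ) German   
  Admin:      [ ]                                                
  Notify:     [x]                                                
  Active:     [ ]                                                
  Name:       [                                                 ]
  Theme:      ( ) Light  (●) Dark  ( ) Auto                      
  Priority:   [Critical                                        ▼]
  Region:     [EU                                              ▼]
                                                                 
                                                                 
                                                                 
                                                                 
                                                                 
                                                                 
                                                                 


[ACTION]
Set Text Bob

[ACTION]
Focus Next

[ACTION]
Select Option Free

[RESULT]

  Language:   ( ) English  ( ) Spanish  (●) French  ( ) German   
> Admin:      [ ]                                                
  Notify:     [x]                                                
  Active:     [ ]                                                
  Name:       [                                                 ]
  Theme:      ( ) Light  (●) Dark  ( ) Auto                      
  Priority:   [Critical                                        ▼]
  Region:     [EU                                              ▼]
                                                                 
                                                                 
                                                                 
                                                                 
                                                                 
                                                                 
                                                                 


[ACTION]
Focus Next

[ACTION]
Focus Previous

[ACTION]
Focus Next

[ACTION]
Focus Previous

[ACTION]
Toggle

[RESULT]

  Language:   ( ) English  ( ) Spanish  (●) French  ( ) German   
> Admin:      [x]                                                
  Notify:     [x]                                                
  Active:     [ ]                                                
  Name:       [                                                 ]
  Theme:      ( ) Light  (●) Dark  ( ) Auto                      
  Priority:   [Critical                                        ▼]
  Region:     [EU                                              ▼]
                                                                 
                                                                 
                                                                 
                                                                 
                                                                 
                                                                 
                                                                 
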